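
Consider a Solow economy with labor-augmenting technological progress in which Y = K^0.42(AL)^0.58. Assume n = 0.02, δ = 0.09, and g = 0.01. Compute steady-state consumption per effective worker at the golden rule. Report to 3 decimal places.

Break-even investment rate: n + g + δ = 0.02 + 0.01 + 0.09 = 0.12.
Setting f'(k) = n+g+δ gives 0.42·k^(0.42−1) = 0.12, hence k_gold = (0.42/0.12)^(1/0.58) ≈ 8.6706.
y_gold = 8.6706^0.42 ≈ 2.4773.
c_gold = y_gold − (n+g+δ)·k_gold = 2.4773 − 0.12·8.6706 ≈ 1.4368.

c_gold ≈ 1.437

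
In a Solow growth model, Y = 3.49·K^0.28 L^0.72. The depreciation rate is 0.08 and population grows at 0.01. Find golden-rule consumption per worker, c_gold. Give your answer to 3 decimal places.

c_gold ≈ 6.353

n + δ = 0.01 + 0.08 = 0.09.
At the golden rule the marginal product of capital equals n+δ: 0.28·3.49·k^(0.28−1) = 0.09. Solving, k_gold = (0.28·3.49/0.09)^(1/0.72) ≈ 27.4492.
y_gold = 3.49·27.4492^0.28 ≈ 8.8229.
c_gold = y_gold − (n+δ)·k_gold = 8.8229 − 0.09·27.4492 ≈ 6.3525.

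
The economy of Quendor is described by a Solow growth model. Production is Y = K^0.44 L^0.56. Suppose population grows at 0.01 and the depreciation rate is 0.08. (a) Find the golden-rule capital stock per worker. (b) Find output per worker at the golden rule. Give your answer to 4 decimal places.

n + δ = 0.01 + 0.08 = 0.09.
Setting f'(k) = n+δ gives 0.44·k^(0.44−1) = 0.09, hence k_gold = (0.44/0.09)^(1/0.56) ≈ 17.0111.
y_gold = 17.0111^0.44 ≈ 3.4795.

(a) k_gold ≈ 17.0111; (b) y_gold ≈ 3.4795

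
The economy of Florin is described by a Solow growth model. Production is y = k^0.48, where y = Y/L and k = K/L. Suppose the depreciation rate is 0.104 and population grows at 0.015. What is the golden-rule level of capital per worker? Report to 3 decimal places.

k_gold ≈ 14.615

The effective depreciation rate is n + δ = 0.015 + 0.104 = 0.119.
At the golden rule the marginal product of capital equals n+δ: 0.48·k^(0.48−1) = 0.119. Solving, k_gold = (0.48/0.119)^(1/0.52) ≈ 14.6149.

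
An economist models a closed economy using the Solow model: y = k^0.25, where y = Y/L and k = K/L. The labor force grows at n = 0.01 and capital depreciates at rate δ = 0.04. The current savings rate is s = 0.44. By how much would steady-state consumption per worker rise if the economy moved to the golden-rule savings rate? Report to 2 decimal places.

Break-even investment rate: n + δ = 0.01 + 0.04 = 0.05.
Current steady state (s = 0.44): k* = (0.44/0.05)^(1/0.75) ≈ 18.1681, y* = 18.1681^0.25 ≈ 2.0646, c* = (1−0.44)·2.0646 ≈ 1.1562.
Setting f'(k) = n+δ gives 0.25·k^(0.25−1) = 0.05, hence k_gold = (0.25/0.05)^(1/0.75) ≈ 8.5499.
y_gold = 8.5499^0.25 ≈ 1.7100, c_gold = y_gold − 0.05·k_gold ≈ 1.2825.
Gain: Δc = 1.2825 − 1.1562 ≈ 0.1263.

Δc ≈ 0.13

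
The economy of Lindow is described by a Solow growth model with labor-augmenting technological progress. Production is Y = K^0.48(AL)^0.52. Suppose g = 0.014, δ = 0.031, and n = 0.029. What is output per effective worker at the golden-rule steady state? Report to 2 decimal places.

y_gold ≈ 5.62

Break-even investment rate: n + g + δ = 0.029 + 0.014 + 0.031 = 0.074.
Golden rule sets MPK = n+g+δ: 0.48·k^(0.48−1) = 0.074, so k_gold = (0.48/0.074)^(1/0.52) ≈ 36.4382.
Output: y_gold = k_gold^0.48 = 36.4382^0.48 ≈ 5.6176.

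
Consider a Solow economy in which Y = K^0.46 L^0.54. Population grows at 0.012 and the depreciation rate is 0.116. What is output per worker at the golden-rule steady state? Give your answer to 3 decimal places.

The effective depreciation rate is n + δ = 0.012 + 0.116 = 0.128.
Maximizing c = f(k) − (n+δ)·k gives f'(k) = n+δ, i.e. 0.46·k^(0.46−1) = 0.128, so k_gold = (0.46/0.128)^(1/0.54) ≈ 10.6854.
Output: y_gold = k_gold^0.46 = 10.6854^0.46 ≈ 2.9733.

y_gold ≈ 2.973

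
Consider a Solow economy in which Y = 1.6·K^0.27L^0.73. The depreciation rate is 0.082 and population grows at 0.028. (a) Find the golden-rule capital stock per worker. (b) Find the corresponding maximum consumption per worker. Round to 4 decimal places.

Break-even investment rate: n + δ = 0.028 + 0.082 = 0.11.
Golden rule sets MPK = n+δ: 0.27·1.6·k^(0.27−1) = 0.11, so k_gold = (0.27·1.6/0.11)^(1/0.73) ≈ 6.5136.
y_gold = 1.6·6.5136^0.27 ≈ 2.6537; c_gold = y_gold − 0.11·k_gold ≈ 1.9372.

(a) k_gold ≈ 6.5136; (b) c_gold ≈ 1.9372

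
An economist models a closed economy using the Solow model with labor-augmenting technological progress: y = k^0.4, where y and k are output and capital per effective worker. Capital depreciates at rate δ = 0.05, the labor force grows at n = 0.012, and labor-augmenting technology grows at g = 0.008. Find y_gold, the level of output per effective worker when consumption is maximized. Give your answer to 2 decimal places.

y_gold ≈ 3.20

The effective depreciation rate is n + g + δ = 0.012 + 0.008 + 0.05 = 0.07.
Maximizing c = f(k) − (n+g+δ)·k gives f'(k) = n+g+δ, i.e. 0.4·k^(0.4−1) = 0.07, so k_gold = (0.4/0.07)^(1/0.6) ≈ 18.2643.
Output: y_gold = k_gold^0.4 = 18.2643^0.4 ≈ 3.1963.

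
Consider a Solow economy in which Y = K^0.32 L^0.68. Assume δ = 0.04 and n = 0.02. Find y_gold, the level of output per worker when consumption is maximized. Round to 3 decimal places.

n + δ = 0.02 + 0.04 = 0.06.
At the golden rule the marginal product of capital equals n+δ: 0.32·k^(0.32−1) = 0.06. Solving, k_gold = (0.32/0.06)^(1/0.68) ≈ 11.7251.
Output: y_gold = k_gold^0.32 = 11.7251^0.32 ≈ 2.1985.

y_gold ≈ 2.198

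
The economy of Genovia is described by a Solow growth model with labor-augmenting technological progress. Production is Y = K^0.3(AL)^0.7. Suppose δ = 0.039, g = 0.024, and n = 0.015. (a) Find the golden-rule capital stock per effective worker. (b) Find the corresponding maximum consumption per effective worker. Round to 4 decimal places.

Capital per effective worker breaks even when investment replaces (n + g + δ)·k; here n + g + δ = 0.078.
Golden rule sets MPK = n+g+δ: 0.3·k^(0.3−1) = 0.078, so k_gold = (0.3/0.078)^(1/0.7) ≈ 6.8510.
y_gold = 6.8510^0.3 ≈ 1.7813; c_gold = y_gold − 0.078·k_gold ≈ 1.2469.

(a) k_gold ≈ 6.8510; (b) c_gold ≈ 1.2469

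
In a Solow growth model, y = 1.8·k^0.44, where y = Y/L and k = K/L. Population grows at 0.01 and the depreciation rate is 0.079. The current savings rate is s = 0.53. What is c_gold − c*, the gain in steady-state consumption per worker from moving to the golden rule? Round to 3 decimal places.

Δc ≈ 0.160

Capital per worker breaks even when investment replaces (n + δ)·k; here n + δ = 0.089.
Current steady state (s = 0.53): k* = (0.53·1.8/0.089)^(1/0.56) ≈ 69.1144, y* = 1.8·69.1144^0.44 ≈ 11.6060, c* = (1−0.53)·11.6060 ≈ 5.4548.
Setting f'(k) = n+δ gives 0.44·1.8·k^(0.44−1) = 0.089, hence k_gold = (0.44·1.8/0.089)^(1/0.56) ≈ 49.5726.
y_gold = 1.8·49.5726^0.44 ≈ 10.0272, c_gold = y_gold − 0.089·k_gold ≈ 5.6152.
Gain: Δc = 5.6152 − 5.4548 ≈ 0.1604.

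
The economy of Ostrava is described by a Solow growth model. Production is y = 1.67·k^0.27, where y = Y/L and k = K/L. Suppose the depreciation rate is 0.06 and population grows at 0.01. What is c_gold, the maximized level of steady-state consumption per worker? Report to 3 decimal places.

n + δ = 0.01 + 0.06 = 0.07.
Setting f'(k) = n+δ gives 0.27·1.67·k^(0.27−1) = 0.07, hence k_gold = (0.27·1.67/0.07)^(1/0.73) ≈ 12.8291.
y_gold = 1.67·12.8291^0.27 ≈ 3.3261.
c_gold = y_gold − (n+δ)·k_gold = 3.3261 − 0.07·12.8291 ≈ 2.4280.

c_gold ≈ 2.428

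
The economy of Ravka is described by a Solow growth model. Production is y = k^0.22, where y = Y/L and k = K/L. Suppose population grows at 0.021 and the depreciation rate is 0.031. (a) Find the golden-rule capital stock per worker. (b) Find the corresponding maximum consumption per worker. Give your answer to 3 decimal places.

(a) k_gold ≈ 6.355; (b) c_gold ≈ 1.172

n + δ = 0.021 + 0.031 = 0.052.
Golden rule sets MPK = n+δ: 0.22·k^(0.22−1) = 0.052, so k_gold = (0.22/0.052)^(1/0.78) ≈ 6.3548.
y_gold = 6.3548^0.22 ≈ 1.5020; c_gold = y_gold − 0.052·k_gold ≈ 1.1716.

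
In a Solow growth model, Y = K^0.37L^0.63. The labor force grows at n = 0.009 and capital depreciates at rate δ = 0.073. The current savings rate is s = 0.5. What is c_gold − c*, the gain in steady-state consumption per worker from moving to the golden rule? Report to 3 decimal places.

Break-even investment rate: n + δ = 0.009 + 0.073 = 0.082.
Current steady state (s = 0.5): k* = (0.5/0.082)^(1/0.63) ≈ 17.6311, y* = 17.6311^0.37 ≈ 2.8915, c* = (1−0.5)·2.8915 ≈ 1.4458.
Golden rule sets MPK = n+δ: 0.37·k^(0.37−1) = 0.082, so k_gold = (0.37/0.082)^(1/0.63) ≈ 10.9323.
y_gold = 10.9323^0.37 ≈ 2.4228, c_gold = y_gold − 0.082·k_gold ≈ 1.5264.
Gain: Δc = 1.5264 − 1.4458 ≈ 0.0806.

Δc ≈ 0.081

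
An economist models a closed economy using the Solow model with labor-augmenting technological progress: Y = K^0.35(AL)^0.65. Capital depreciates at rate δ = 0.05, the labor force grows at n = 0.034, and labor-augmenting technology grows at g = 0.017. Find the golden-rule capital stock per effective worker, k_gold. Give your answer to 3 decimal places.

Capital per effective worker breaks even when investment replaces (n + g + δ)·k; here n + g + δ = 0.101.
Golden rule sets MPK = n+g+δ: 0.35·k^(0.35−1) = 0.101, so k_gold = (0.35/0.101)^(1/0.65) ≈ 6.7667.

k_gold ≈ 6.767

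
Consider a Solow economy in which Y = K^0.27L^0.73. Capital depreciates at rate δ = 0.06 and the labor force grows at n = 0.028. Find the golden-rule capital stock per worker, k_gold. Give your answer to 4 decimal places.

k_gold ≈ 4.6447

The effective depreciation rate is n + δ = 0.028 + 0.06 = 0.088.
Maximizing c = f(k) − (n+δ)·k gives f'(k) = n+δ, i.e. 0.27·k^(0.27−1) = 0.088, so k_gold = (0.27/0.088)^(1/0.73) ≈ 4.6447.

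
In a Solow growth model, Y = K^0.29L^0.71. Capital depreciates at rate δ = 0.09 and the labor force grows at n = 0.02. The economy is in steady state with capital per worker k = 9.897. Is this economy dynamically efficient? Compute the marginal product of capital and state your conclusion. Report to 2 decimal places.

Capital per worker breaks even when investment replaces (n + δ)·k; here n + δ = 0.11.
MPK = 0.29·k^(0.29−1) = 0.29·9.897^(-0.71) ≈ 0.0570.
MPK < 0.11, so the economy is dynamically inefficient (over-saving).

dynamically inefficient; MPK ≈ 0.06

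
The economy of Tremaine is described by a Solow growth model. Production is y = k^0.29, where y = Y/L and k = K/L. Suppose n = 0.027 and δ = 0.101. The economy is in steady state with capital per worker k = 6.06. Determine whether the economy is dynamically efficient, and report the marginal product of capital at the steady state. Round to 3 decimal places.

n + δ = 0.027 + 0.101 = 0.128.
MPK = 0.29·k^(0.29−1) = 0.29·6.06^(-0.71) ≈ 0.0807.
MPK < 0.128, so the economy is dynamically inefficient (over-saving).

dynamically inefficient; MPK ≈ 0.081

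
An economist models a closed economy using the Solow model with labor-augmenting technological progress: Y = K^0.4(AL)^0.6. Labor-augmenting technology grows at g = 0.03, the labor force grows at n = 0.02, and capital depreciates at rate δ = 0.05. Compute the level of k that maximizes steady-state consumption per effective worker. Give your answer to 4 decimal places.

k_gold ≈ 10.0794

n + g + δ = 0.02 + 0.03 + 0.05 = 0.1.
Setting f'(k) = n+g+δ gives 0.4·k^(0.4−1) = 0.1, hence k_gold = (0.4/0.1)^(1/0.6) ≈ 10.0794.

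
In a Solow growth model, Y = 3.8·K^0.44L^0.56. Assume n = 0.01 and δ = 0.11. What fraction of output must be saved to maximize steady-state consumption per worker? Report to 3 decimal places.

s_gold = 0.440

n + δ = 0.01 + 0.11 = 0.12.
At the golden rule MPK = n+δ, and in any Cobb-Douglas steady state s = (n+δ)·k/y = MPK·k/y = capital's share 0.44.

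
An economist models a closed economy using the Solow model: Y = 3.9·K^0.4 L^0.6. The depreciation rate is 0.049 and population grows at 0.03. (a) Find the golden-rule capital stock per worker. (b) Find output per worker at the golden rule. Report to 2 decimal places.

(a) k_gold ≈ 144.27; (b) y_gold ≈ 28.49

The effective depreciation rate is n + δ = 0.03 + 0.049 = 0.079.
At the golden rule the marginal product of capital equals n+δ: 0.4·3.9·k^(0.4−1) = 0.079. Solving, k_gold = (0.4·3.9/0.079)^(1/0.6) ≈ 144.2655.
y_gold = 3.9·144.2655^0.4 ≈ 28.4924.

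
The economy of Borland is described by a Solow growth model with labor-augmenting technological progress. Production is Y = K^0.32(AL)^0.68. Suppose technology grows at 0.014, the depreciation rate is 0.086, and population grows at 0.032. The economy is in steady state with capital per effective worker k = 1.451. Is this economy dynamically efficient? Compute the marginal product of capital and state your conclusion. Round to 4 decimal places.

dynamically efficient; MPK ≈ 0.2484

The effective depreciation rate is n + g + δ = 0.032 + 0.014 + 0.086 = 0.132.
MPK = 0.32·k^(0.32−1) = 0.32·1.451^(-0.68) ≈ 0.2484.
MPK > 0.132, so the economy is dynamically efficient (under-saving).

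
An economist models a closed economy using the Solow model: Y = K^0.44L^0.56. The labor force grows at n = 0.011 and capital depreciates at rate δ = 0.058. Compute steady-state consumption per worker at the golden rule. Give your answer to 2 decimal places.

n + δ = 0.011 + 0.058 = 0.069.
Golden rule sets MPK = n+δ: 0.44·k^(0.44−1) = 0.069, so k_gold = (0.44/0.069)^(1/0.56) ≈ 27.3396.
y_gold = 27.3396^0.44 ≈ 4.2873.
c_gold = y_gold − (n+δ)·k_gold = 4.2873 − 0.069·27.3396 ≈ 2.4009.

c_gold ≈ 2.40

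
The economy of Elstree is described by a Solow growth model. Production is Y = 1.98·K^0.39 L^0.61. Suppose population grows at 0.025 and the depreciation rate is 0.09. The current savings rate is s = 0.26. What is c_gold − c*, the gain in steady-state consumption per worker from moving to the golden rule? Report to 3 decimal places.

Capital per worker breaks even when investment replaces (n + δ)·k; here n + δ = 0.115.
Current steady state (s = 0.26): k* = (0.26·1.98/0.115)^(1/0.61) ≈ 11.6712, y* = 1.98·11.6712^0.39 ≈ 5.1623, c* = (1−0.26)·5.1623 ≈ 3.8201.
Golden rule sets MPK = n+δ: 0.39·1.98·k^(0.39−1) = 0.115, so k_gold = (0.39·1.98/0.115)^(1/0.61) ≈ 22.6877.
y_gold = 1.98·22.6877^0.39 ≈ 6.6900, c_gold = y_gold − 0.115·k_gold ≈ 4.0809.
Gain: Δc = 4.0809 − 3.8201 ≈ 0.2608.

Δc ≈ 0.261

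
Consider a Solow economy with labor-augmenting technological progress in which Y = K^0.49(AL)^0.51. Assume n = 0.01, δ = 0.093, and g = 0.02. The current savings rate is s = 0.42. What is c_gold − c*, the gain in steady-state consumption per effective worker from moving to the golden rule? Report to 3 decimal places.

Δc ≈ 0.037

Capital per effective worker breaks even when investment replaces (n + g + δ)·k; here n + g + δ = 0.123.
Current steady state (s = 0.42): k* = (0.42/0.123)^(1/0.51) ≈ 11.1115, y* = 11.1115^0.49 ≈ 3.2541, c* = (1−0.42)·3.2541 ≈ 1.8874.
Maximizing c = f(k) − (n+g+δ)·k gives f'(k) = n+g+δ, i.e. 0.49·k^(0.49−1) = 0.123, so k_gold = (0.49/0.123)^(1/0.51) ≈ 15.0328.
y_gold = 15.0328^0.49 ≈ 3.7736, c_gold = y_gold − 0.123·k_gold ≈ 1.9245.
Gain: Δc = 1.9245 − 1.8874 ≈ 0.0371.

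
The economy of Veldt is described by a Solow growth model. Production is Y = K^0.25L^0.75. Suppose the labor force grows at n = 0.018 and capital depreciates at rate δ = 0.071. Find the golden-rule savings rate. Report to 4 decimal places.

s_gold = 0.2500

Capital per worker breaks even when investment replaces (n + δ)·k; here n + δ = 0.089.
At the golden rule MPK = n+δ, and in any Cobb-Douglas steady state s = (n+δ)·k/y = MPK·k/y = capital's share 0.25.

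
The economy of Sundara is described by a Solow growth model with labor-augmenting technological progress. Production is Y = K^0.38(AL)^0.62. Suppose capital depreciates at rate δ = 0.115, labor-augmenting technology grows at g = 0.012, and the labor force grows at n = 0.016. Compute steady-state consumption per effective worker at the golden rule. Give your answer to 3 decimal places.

Capital per effective worker breaks even when investment replaces (n + g + δ)·k; here n + g + δ = 0.143.
Setting f'(k) = n+g+δ gives 0.38·k^(0.38−1) = 0.143, hence k_gold = (0.38/0.143)^(1/0.62) ≈ 4.8372.
y_gold = 4.8372^0.38 ≈ 1.8203.
c_gold = y_gold − (n+g+δ)·k_gold = 1.8203 − 0.143·4.8372 ≈ 1.1286.

c_gold ≈ 1.129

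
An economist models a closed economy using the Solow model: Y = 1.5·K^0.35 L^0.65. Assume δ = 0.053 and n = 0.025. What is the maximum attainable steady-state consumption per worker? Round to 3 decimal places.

Break-even investment rate: n + δ = 0.025 + 0.053 = 0.078.
Maximizing c = f(k) − (n+δ)·k gives f'(k) = n+δ, i.e. 0.35·1.5·k^(0.35−1) = 0.078, so k_gold = (0.35·1.5/0.078)^(1/0.65) ≈ 18.7908.
y_gold = 1.5·18.7908^0.35 ≈ 4.1877.
c_gold = y_gold − (n+δ)·k_gold = 4.1877 − 0.078·18.7908 ≈ 2.7220.

c_gold ≈ 2.722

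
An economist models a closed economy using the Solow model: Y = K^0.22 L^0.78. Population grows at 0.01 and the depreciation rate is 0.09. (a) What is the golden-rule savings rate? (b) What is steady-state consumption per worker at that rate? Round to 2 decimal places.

(a) s_gold = 0.22; (b) c_gold ≈ 0.97

Capital per worker breaks even when investment replaces (n + δ)·k; here n + δ = 0.1.
For Cobb-Douglas, s_gold equals capital's share: s_gold = 0.22.
Golden rule sets MPK = n+δ: 0.22·k^(0.22−1) = 0.1, so k_gold = (0.22/0.1)^(1/0.78) ≈ 2.7479.
y_gold = 2.7479^0.22 ≈ 1.2491; c_gold = (1−0.22)·y_gold ≈ 0.9743.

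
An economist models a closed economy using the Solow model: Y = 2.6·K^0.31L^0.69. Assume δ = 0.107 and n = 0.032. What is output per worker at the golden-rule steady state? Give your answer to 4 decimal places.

The effective depreciation rate is n + δ = 0.032 + 0.107 = 0.139.
At the golden rule the marginal product of capital equals n+δ: 0.31·2.6·k^(0.31−1) = 0.139. Solving, k_gold = (0.31·2.6/0.139)^(1/0.69) ≈ 12.7721.
Output: y_gold = 2.6·k_gold^0.31 = 2.6·12.7721^0.31 ≈ 5.7268.

y_gold ≈ 5.7268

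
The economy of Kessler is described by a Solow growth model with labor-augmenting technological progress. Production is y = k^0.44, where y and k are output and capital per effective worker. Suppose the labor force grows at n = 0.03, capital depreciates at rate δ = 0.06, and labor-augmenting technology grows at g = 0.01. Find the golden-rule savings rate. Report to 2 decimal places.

s_gold = 0.44

The effective depreciation rate is n + g + δ = 0.03 + 0.01 + 0.06 = 0.1.
At the golden rule MPK = n+g+δ, and in any Cobb-Douglas steady state s = (n+g+δ)·k/y = MPK·k/y = capital's share 0.44.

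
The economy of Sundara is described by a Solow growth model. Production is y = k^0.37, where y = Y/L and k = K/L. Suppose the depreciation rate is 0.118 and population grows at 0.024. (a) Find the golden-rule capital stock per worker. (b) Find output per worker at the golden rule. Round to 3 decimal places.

Capital per worker breaks even when investment replaces (n + δ)·k; here n + δ = 0.142.
Maximizing c = f(k) − (n+δ)·k gives f'(k) = n+δ, i.e. 0.37·k^(0.37−1) = 0.142, so k_gold = (0.37/0.142)^(1/0.63) ≈ 4.5728.
y_gold = 4.5728^0.37 ≈ 1.7550.

(a) k_gold ≈ 4.573; (b) y_gold ≈ 1.755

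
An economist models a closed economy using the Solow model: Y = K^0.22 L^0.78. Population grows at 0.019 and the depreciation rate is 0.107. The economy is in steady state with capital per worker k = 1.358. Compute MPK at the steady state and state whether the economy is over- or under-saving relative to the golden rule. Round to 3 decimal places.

under-saving; MPK ≈ 0.173

Break-even investment rate: n + δ = 0.019 + 0.107 = 0.126.
MPK = 0.22·k^(0.22−1) = 0.22·1.358^(-0.78) ≈ 0.1733.
MPK > 0.126, so the economy is dynamically efficient (under-saving).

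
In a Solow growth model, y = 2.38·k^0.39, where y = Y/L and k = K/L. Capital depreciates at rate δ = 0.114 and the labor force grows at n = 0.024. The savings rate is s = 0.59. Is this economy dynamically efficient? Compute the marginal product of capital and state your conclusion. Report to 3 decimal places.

dynamically inefficient; MPK ≈ 0.091

n + δ = 0.024 + 0.114 = 0.138.
Steady-state k*: s·A·k^0.39 = 0.138·k gives k* = (0.59·2.38/0.138)^(1/0.61) ≈ 44.8457.
MPK = 0.39·2.38·44.8457^(-0.61) ≈ 0.0912.
MPK < n+δ = 0.138, so the economy is dynamically inefficient (over-saving).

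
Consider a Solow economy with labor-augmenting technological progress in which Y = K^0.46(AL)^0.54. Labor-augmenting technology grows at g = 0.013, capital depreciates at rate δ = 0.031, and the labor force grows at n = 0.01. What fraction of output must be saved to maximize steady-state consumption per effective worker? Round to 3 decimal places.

s_gold = 0.460

Break-even investment rate: n + g + δ = 0.01 + 0.013 + 0.031 = 0.054.
At the golden rule MPK = n+g+δ, and in any Cobb-Douglas steady state s = (n+g+δ)·k/y = MPK·k/y = capital's share 0.46.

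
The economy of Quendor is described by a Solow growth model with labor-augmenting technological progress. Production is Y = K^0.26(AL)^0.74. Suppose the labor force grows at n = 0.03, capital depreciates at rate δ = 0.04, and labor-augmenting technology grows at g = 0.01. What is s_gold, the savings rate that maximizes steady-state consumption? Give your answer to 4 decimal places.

s_gold = 0.2600

The effective depreciation rate is n + g + δ = 0.03 + 0.01 + 0.04 = 0.08.
At the golden rule MPK = n+g+δ, and in any Cobb-Douglas steady state s = (n+g+δ)·k/y = MPK·k/y = capital's share 0.26.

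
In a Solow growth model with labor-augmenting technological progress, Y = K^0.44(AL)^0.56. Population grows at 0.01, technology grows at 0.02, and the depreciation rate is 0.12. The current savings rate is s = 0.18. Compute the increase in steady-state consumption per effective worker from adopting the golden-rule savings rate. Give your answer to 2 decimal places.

Capital per effective worker breaks even when investment replaces (n + g + δ)·k; here n + g + δ = 0.15.
Current steady state (s = 0.18): k* = (0.18/0.15)^(1/0.56) ≈ 1.3848, y* = 1.3848^0.44 ≈ 1.1540, c* = (1−0.18)·1.1540 ≈ 0.9463.
At the golden rule the marginal product of capital equals n+g+δ: 0.44·k^(0.44−1) = 0.15. Solving, k_gold = (0.44/0.15)^(1/0.56) ≈ 6.8324.
y_gold = 6.8324^0.44 ≈ 2.3292, c_gold = y_gold − 0.15·k_gold ≈ 1.3044.
Gain: Δc = 1.3044 − 0.9463 ≈ 0.3581.

Δc ≈ 0.36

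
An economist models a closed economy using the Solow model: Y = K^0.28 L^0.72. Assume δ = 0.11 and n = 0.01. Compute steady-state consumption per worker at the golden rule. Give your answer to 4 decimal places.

Break-even investment rate: n + δ = 0.01 + 0.11 = 0.12.
Setting f'(k) = n+δ gives 0.28·k^(0.28−1) = 0.12, hence k_gold = (0.28/0.12)^(1/0.72) ≈ 3.2440.
y_gold = 3.2440^0.28 ≈ 1.3903.
c_gold = y_gold − (n+δ)·k_gold = 1.3903 − 0.12·3.2440 ≈ 1.0010.

c_gold ≈ 1.0010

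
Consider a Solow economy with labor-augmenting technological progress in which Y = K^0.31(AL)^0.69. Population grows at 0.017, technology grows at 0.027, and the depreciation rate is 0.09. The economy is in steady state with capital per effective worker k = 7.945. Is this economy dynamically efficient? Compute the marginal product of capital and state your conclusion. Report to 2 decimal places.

dynamically inefficient; MPK ≈ 0.07

The effective depreciation rate is n + g + δ = 0.017 + 0.027 + 0.09 = 0.134.
MPK = 0.31·k^(0.31−1) = 0.31·7.945^(-0.69) ≈ 0.0742.
MPK < 0.134, so the economy is dynamically inefficient (over-saving).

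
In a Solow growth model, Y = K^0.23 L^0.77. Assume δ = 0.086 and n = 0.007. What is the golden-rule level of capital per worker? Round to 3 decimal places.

Break-even investment rate: n + δ = 0.007 + 0.086 = 0.093.
Maximizing c = f(k) − (n+δ)·k gives f'(k) = n+δ, i.e. 0.23·k^(0.23−1) = 0.093, so k_gold = (0.23/0.093)^(1/0.77) ≈ 3.2412.

k_gold ≈ 3.241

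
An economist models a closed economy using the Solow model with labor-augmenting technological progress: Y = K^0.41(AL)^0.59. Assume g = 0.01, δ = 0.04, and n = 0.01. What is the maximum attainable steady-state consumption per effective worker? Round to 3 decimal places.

c_gold ≈ 2.243

n + g + δ = 0.01 + 0.01 + 0.04 = 0.06.
Setting f'(k) = n+g+δ gives 0.41·k^(0.41−1) = 0.06, hence k_gold = (0.41/0.06)^(1/0.59) ≈ 25.9795.
y_gold = 25.9795^0.41 ≈ 3.8019.
c_gold = y_gold − (n+g+δ)·k_gold = 3.8019 − 0.06·25.9795 ≈ 2.2431.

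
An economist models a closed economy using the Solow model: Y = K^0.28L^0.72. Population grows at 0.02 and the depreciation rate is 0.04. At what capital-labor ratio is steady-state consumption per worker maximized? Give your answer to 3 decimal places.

k_gold ≈ 8.495

n + δ = 0.02 + 0.04 = 0.06.
Golden rule sets MPK = n+δ: 0.28·k^(0.28−1) = 0.06, so k_gold = (0.28/0.06)^(1/0.72) ≈ 8.4952.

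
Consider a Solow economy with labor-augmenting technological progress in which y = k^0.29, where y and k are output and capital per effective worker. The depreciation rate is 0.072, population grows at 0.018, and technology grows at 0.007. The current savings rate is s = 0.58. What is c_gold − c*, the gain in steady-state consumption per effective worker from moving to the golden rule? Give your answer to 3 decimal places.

n + g + δ = 0.018 + 0.007 + 0.072 = 0.097.
Current steady state (s = 0.58): k* = (0.58/0.097)^(1/0.71) ≈ 12.4132, y* = 12.4132^0.29 ≈ 2.0760, c* = (1−0.58)·2.0760 ≈ 0.8719.
Maximizing c = f(k) − (n+g+δ)·k gives f'(k) = n+g+δ, i.e. 0.29·k^(0.29−1) = 0.097, so k_gold = (0.29/0.097)^(1/0.71) ≈ 4.6762.
y_gold = 4.6762^0.29 ≈ 1.5641, c_gold = y_gold − 0.097·k_gold ≈ 1.1105.
Gain: Δc = 1.1105 − 0.8719 ≈ 0.2386.

Δc ≈ 0.239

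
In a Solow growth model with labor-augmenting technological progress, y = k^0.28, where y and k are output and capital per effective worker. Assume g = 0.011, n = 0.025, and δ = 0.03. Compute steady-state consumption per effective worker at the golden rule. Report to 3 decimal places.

Capital per effective worker breaks even when investment replaces (n + g + δ)·k; here n + g + δ = 0.066.
Golden rule sets MPK = n+g+δ: 0.28·k^(0.28−1) = 0.066, so k_gold = (0.28/0.066)^(1/0.72) ≈ 7.4419.
y_gold = 7.4419^0.28 ≈ 1.7542.
c_gold = y_gold − (n+g+δ)·k_gold = 1.7542 − 0.066·7.4419 ≈ 1.2630.

c_gold ≈ 1.263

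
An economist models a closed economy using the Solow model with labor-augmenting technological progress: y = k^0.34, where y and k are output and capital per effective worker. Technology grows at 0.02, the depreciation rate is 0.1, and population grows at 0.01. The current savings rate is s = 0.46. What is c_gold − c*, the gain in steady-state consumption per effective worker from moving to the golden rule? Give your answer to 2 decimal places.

Δc ≈ 0.05

n + g + δ = 0.01 + 0.02 + 0.1 = 0.13.
Current steady state (s = 0.46): k* = (0.46/0.13)^(1/0.66) ≈ 6.7848, y* = 6.7848^0.34 ≈ 1.9174, c* = (1−0.46)·1.9174 ≈ 1.0354.
Golden rule sets MPK = n+g+δ: 0.34·k^(0.34−1) = 0.13, so k_gold = (0.34/0.13)^(1/0.66) ≈ 4.2917.
y_gold = 4.2917^0.34 ≈ 1.6409, c_gold = y_gold − 0.13·k_gold ≈ 1.0830.
Gain: Δc = 1.0830 − 1.0354 ≈ 0.0476.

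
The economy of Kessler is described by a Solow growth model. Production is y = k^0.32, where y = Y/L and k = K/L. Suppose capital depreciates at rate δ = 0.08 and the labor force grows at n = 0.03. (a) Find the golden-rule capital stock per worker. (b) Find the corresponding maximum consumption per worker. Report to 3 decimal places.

(a) k_gold ≈ 4.808; (b) c_gold ≈ 1.124

n + δ = 0.03 + 0.08 = 0.11.
At the golden rule the marginal product of capital equals n+δ: 0.32·k^(0.32−1) = 0.11. Solving, k_gold = (0.32/0.11)^(1/0.68) ≈ 4.8083.
y_gold = 4.8083^0.32 ≈ 1.6529; c_gold = y_gold − 0.11·k_gold ≈ 1.1240.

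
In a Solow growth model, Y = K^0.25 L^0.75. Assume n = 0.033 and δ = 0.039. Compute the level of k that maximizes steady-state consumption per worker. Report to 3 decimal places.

k_gold ≈ 5.258

n + δ = 0.033 + 0.039 = 0.072.
At the golden rule the marginal product of capital equals n+δ: 0.25·k^(0.25−1) = 0.072. Solving, k_gold = (0.25/0.072)^(1/0.75) ≈ 5.2579.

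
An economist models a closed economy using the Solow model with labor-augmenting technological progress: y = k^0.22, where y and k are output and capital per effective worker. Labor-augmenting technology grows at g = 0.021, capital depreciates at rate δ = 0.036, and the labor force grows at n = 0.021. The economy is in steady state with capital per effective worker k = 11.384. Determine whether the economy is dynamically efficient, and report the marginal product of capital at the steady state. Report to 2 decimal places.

Capital per effective worker breaks even when investment replaces (n + g + δ)·k; here n + g + δ = 0.078.
MPK = 0.22·k^(0.22−1) = 0.22·11.384^(-0.78) ≈ 0.0330.
MPK < 0.078, so the economy is dynamically inefficient (over-saving).

dynamically inefficient; MPK ≈ 0.03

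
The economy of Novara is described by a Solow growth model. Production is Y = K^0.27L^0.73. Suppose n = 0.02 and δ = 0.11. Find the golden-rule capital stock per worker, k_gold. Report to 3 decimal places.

k_gold ≈ 2.722

n + δ = 0.02 + 0.11 = 0.13.
At the golden rule the marginal product of capital equals n+δ: 0.27·k^(0.27−1) = 0.13. Solving, k_gold = (0.27/0.13)^(1/0.73) ≈ 2.7216.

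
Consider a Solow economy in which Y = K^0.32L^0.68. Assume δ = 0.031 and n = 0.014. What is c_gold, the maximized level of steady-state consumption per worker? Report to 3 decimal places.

c_gold ≈ 1.712

The effective depreciation rate is n + δ = 0.014 + 0.031 = 0.045.
Setting f'(k) = n+δ gives 0.32·k^(0.32−1) = 0.045, hence k_gold = (0.32/0.045)^(1/0.68) ≈ 17.8998.
y_gold = 17.8998^0.32 ≈ 2.5172.
c_gold = y_gold − (n+δ)·k_gold = 2.5172 − 0.045·17.8998 ≈ 1.7117.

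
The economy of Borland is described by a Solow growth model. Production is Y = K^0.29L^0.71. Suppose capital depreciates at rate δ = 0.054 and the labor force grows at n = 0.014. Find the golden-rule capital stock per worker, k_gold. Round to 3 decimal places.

k_gold ≈ 7.712

Capital per worker breaks even when investment replaces (n + δ)·k; here n + δ = 0.068.
Setting f'(k) = n+δ gives 0.29·k^(0.29−1) = 0.068, hence k_gold = (0.29/0.068)^(1/0.71) ≈ 7.7120.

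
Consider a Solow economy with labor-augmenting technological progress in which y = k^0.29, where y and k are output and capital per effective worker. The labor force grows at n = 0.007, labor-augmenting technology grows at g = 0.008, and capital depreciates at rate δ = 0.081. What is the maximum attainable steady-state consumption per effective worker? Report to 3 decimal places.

Break-even investment rate: n + g + δ = 0.007 + 0.008 + 0.081 = 0.096.
Setting f'(k) = n+g+δ gives 0.29·k^(0.29−1) = 0.096, hence k_gold = (0.29/0.096)^(1/0.71) ≈ 4.7450.
y_gold = 4.7450^0.29 ≈ 1.5708.
c_gold = y_gold − (n+g+δ)·k_gold = 1.5708 − 0.096·4.7450 ≈ 1.1152.

c_gold ≈ 1.115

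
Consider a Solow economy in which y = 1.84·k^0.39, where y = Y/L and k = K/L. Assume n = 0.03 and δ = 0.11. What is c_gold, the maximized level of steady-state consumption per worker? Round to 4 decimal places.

c_gold ≈ 3.1910

The effective depreciation rate is n + δ = 0.03 + 0.11 = 0.14.
Maximizing c = f(k) − (n+δ)·k gives f'(k) = n+δ, i.e. 0.39·1.84·k^(0.39−1) = 0.14, so k_gold = (0.39·1.84/0.14)^(1/0.61) ≈ 14.5724.
y_gold = 1.84·14.5724^0.39 ≈ 5.2311.
c_gold = y_gold − (n+δ)·k_gold = 5.2311 − 0.14·14.5724 ≈ 3.1910.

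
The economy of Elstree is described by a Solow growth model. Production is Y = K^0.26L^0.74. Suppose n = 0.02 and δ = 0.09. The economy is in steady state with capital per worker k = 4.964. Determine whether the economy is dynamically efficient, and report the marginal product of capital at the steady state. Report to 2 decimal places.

dynamically inefficient; MPK ≈ 0.08

Capital per worker breaks even when investment replaces (n + δ)·k; here n + δ = 0.11.
MPK = 0.26·k^(0.26−1) = 0.26·4.964^(-0.74) ≈ 0.0794.
MPK < 0.11, so the economy is dynamically inefficient (over-saving).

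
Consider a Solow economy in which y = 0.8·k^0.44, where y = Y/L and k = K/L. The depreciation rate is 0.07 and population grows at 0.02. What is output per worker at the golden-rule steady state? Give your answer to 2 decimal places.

y_gold ≈ 2.34

Capital per worker breaks even when investment replaces (n + δ)·k; here n + δ = 0.09.
Golden rule sets MPK = n+δ: 0.44·0.8·k^(0.44−1) = 0.09, so k_gold = (0.44·0.8/0.09)^(1/0.56) ≈ 11.4203.
Output: y_gold = 0.8·k_gold^0.44 = 0.8·11.4203^0.44 ≈ 2.3360.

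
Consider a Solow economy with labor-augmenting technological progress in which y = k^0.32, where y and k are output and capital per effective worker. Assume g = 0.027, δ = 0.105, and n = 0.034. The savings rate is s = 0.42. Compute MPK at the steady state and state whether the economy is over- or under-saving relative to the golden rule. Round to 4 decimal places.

n + g + δ = 0.034 + 0.027 + 0.105 = 0.166.
Steady-state k*: s·k^0.32 = 0.166·k gives k* = (0.42/0.166)^(1/0.68) ≈ 3.9161.
MPK = 0.32·3.9161^(-0.68) ≈ 0.1265.
MPK < n+g+δ = 0.166, so the economy is dynamically inefficient (over-saving).

over-saving; MPK ≈ 0.1265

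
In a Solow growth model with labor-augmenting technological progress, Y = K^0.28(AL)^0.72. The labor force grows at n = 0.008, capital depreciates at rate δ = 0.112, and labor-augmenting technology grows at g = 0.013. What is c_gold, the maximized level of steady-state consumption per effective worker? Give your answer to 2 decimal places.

c_gold ≈ 0.96

The effective depreciation rate is n + g + δ = 0.008 + 0.013 + 0.112 = 0.133.
Setting f'(k) = n+g+δ gives 0.28·k^(0.28−1) = 0.133, hence k_gold = (0.28/0.133)^(1/0.72) ≈ 2.8121.
y_gold = 2.8121^0.28 ≈ 1.3358.
c_gold = y_gold − (n+g+δ)·k_gold = 1.3358 − 0.133·2.8121 ≈ 0.9618.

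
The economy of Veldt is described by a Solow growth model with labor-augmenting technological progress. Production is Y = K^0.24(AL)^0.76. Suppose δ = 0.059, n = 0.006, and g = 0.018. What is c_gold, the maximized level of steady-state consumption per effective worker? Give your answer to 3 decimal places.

The effective depreciation rate is n + g + δ = 0.006 + 0.018 + 0.059 = 0.083.
Maximizing c = f(k) − (n+g+δ)·k gives f'(k) = n+g+δ, i.e. 0.24·k^(0.24−1) = 0.083, so k_gold = (0.24/0.083)^(1/0.76) ≈ 4.0435.
y_gold = 4.0435^0.24 ≈ 1.3984.
c_gold = y_gold − (n+g+δ)·k_gold = 1.3984 − 0.083·4.0435 ≈ 1.0628.

c_gold ≈ 1.063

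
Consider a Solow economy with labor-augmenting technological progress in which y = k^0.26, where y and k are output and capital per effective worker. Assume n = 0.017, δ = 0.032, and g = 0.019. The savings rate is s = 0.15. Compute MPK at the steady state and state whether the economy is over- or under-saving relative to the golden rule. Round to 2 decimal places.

n + g + δ = 0.017 + 0.019 + 0.032 = 0.068.
Steady-state k*: s·k^0.26 = 0.068·k gives k* = (0.15/0.068)^(1/0.74) ≈ 2.9127.
MPK = 0.26·2.9127^(-0.74) ≈ 0.1179.
MPK > n+g+δ = 0.068, so the economy is dynamically efficient (under-saving).

under-saving; MPK ≈ 0.12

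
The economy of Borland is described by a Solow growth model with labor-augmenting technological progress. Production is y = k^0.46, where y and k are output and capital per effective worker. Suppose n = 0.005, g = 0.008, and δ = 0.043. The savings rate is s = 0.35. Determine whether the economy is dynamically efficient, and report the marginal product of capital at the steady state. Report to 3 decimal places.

dynamically efficient; MPK ≈ 0.074

The effective depreciation rate is n + g + δ = 0.005 + 0.008 + 0.043 = 0.056.
Steady-state k*: s·k^0.46 = 0.056·k gives k* = (0.35/0.056)^(1/0.54) ≈ 29.7750.
MPK = 0.46·29.7750^(-0.54) ≈ 0.0736.
MPK > n+g+δ = 0.056, so the economy is dynamically efficient (under-saving).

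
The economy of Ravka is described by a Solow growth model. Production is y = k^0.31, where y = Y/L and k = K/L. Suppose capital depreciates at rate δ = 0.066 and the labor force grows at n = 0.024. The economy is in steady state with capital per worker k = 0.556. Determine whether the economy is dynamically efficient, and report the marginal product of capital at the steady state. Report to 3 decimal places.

Capital per worker breaks even when investment replaces (n + δ)·k; here n + δ = 0.09.
MPK = 0.31·k^(0.31−1) = 0.31·0.556^(-0.69) ≈ 0.4648.
MPK > 0.09, so the economy is dynamically efficient (under-saving).

dynamically efficient; MPK ≈ 0.465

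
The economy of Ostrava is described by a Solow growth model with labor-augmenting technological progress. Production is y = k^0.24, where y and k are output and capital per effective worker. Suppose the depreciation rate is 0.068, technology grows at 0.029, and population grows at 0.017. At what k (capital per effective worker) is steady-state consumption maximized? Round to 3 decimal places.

k_gold ≈ 2.663

The effective depreciation rate is n + g + δ = 0.017 + 0.029 + 0.068 = 0.114.
At the golden rule the marginal product of capital equals n+g+δ: 0.24·k^(0.24−1) = 0.114. Solving, k_gold = (0.24/0.114)^(1/0.76) ≈ 2.6632.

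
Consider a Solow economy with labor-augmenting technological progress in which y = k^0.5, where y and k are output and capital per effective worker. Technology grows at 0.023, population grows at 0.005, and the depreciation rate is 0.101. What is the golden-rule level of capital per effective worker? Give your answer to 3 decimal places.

Break-even investment rate: n + g + δ = 0.005 + 0.023 + 0.101 = 0.129.
Maximizing c = f(k) − (n+g+δ)·k gives f'(k) = n+g+δ, i.e. 0.5·k^(0.5−1) = 0.129, so k_gold = (0.5/0.129)^(1/0.5) ≈ 15.0231.

k_gold ≈ 15.023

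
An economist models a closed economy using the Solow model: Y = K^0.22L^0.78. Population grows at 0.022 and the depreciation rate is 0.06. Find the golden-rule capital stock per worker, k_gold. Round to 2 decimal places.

Break-even investment rate: n + δ = 0.022 + 0.06 = 0.082.
Maximizing c = f(k) − (n+δ)·k gives f'(k) = n+δ, i.e. 0.22·k^(0.22−1) = 0.082, so k_gold = (0.22/0.082)^(1/0.78) ≈ 3.5440.

k_gold ≈ 3.54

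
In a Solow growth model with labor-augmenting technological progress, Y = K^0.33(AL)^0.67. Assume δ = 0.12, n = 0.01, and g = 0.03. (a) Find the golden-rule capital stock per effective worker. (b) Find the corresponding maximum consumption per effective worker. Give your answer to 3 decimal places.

(a) k_gold ≈ 2.946; (b) c_gold ≈ 0.957

The effective depreciation rate is n + g + δ = 0.01 + 0.03 + 0.12 = 0.16.
Setting f'(k) = n+g+δ gives 0.33·k^(0.33−1) = 0.16, hence k_gold = (0.33/0.16)^(1/0.67) ≈ 2.9461.
y_gold = 2.9461^0.33 ≈ 1.4284; c_gold = y_gold − 0.16·k_gold ≈ 0.9570.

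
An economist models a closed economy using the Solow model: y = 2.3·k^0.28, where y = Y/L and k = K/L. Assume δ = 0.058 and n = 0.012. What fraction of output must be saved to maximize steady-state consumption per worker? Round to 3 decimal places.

Capital per worker breaks even when investment replaces (n + δ)·k; here n + δ = 0.07.
At the golden rule MPK = n+δ, and in any Cobb-Douglas steady state s = (n+δ)·k/y = MPK·k/y = capital's share 0.28.

s_gold = 0.280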